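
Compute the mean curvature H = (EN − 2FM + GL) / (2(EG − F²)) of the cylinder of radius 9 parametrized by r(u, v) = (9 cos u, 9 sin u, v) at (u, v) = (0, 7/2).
H = -1/18

With E = 81, F = 0, G = 1, L = -9, M = 0, N = 0, assemble
  H = (EN − 2FM + GL) / (2(EG − F²)) = -1/18.
At (u, v) = (0, 7/2): H = -1/18.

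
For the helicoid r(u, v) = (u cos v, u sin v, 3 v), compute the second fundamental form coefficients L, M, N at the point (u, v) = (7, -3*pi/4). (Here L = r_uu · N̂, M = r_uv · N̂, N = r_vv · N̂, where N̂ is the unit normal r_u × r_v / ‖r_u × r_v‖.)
L = 0;  M = -3*sqrt(58)/58;  N = 0

Compute the unit normal N̂(u, v) = (3*sin(v)/sqrt(u^2 + 9), -3*cos(v)/sqrt(u^2 + 9), u/sqrt(u^2 + 9)), and the second partials r_uu, r_uv, r_vv. Take dot products:
  L(u, v) = r_uu · N̂ = 0,
  M(u, v) = r_uv · N̂ = -3/sqrt(u^2 + 9),
  N(u, v) = r_vv · N̂ = 0.
Evaluating at (u, v) = (7, -3*pi/4):
  L = 0, M = -3*sqrt(58)/58, N = 0.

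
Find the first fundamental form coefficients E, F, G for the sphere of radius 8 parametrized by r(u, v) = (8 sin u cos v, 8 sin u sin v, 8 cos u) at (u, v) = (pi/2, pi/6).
E = 64;  F = 0;  G = 64

Partials: r_u = (8*cos(u)*cos(v), 8*sin(v)*cos(u), -8*sin(u)), r_v = (-8*sin(u)*sin(v), 8*sin(u)*cos(v), 0). As functions of (u, v):
  E = r_u · r_u = 64,
  F = r_u · r_v = 0,
  G = r_v · r_v = 64*sin(u)^2.
Evaluating at (u, v) = (pi/2, pi/6): E = 64, F = 0, G = 64.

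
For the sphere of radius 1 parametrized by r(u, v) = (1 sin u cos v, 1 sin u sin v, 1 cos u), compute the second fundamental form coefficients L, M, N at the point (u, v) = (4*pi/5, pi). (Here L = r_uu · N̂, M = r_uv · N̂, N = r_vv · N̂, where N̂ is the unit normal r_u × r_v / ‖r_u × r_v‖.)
L = -1;  M = 0;  N = -5/8 + sqrt(5)/8

Compute the unit normal N̂(u, v) = (sin(u)^2*cos(v)/Abs(sin(u)), sin(u)^2*sin(v)/Abs(sin(u)), sin(2*u)/(2*Abs(sin(u)))), and the second partials r_uu, r_uv, r_vv. Take dot products:
  L(u, v) = r_uu · N̂ = -sin(u)/Abs(sin(u)),
  M(u, v) = r_uv · N̂ = 0,
  N(u, v) = r_vv · N̂ = -sin(u)^3/Abs(sin(u)).
Evaluating at (u, v) = (4*pi/5, pi):
  L = -1, M = 0, N = -5/8 + sqrt(5)/8.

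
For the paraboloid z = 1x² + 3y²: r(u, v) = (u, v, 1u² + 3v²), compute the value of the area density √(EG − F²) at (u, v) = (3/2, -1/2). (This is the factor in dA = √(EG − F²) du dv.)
√(EG − F²)|_{(3/2, -1/2)} = sqrt(19)

E = 4*u^2 + 1, F = 12*u*v, G = 36*v^2 + 1, so EG − F² = 4*u^2 + 36*v^2 + 1. Taking the positive square root: √(EG − F²) = sqrt(4*u^2 + 36*v^2 + 1). At (u, v) = (3/2, -1/2): sqrt(19).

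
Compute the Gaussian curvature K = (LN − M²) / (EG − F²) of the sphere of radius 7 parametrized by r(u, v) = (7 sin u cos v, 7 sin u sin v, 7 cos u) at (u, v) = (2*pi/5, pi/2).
K = 1/49

Coefficients of the first fundamental form: E = 49, F = 0, G = 49*sin(u)^2.
Coefficients of the second fundamental form: L = -7*sin(u)/Abs(sin(u)), M = 0, N = -7*sin(u)^3/Abs(sin(u)).
Assemble K = (LN − M²)/(EG − F²) = 1/49. At (u, v) = (2*pi/5, pi/2): K = 1/49.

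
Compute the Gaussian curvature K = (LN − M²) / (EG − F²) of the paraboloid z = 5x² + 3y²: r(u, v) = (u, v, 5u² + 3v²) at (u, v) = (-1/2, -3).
K = 3/6125

Coefficients of the first fundamental form: E = 100*u^2 + 1, F = 60*u*v, G = 36*v^2 + 1.
Coefficients of the second fundamental form: L = 10/sqrt(100*u^2 + 36*v^2 + 1), M = 0, N = 6/sqrt(100*u^2 + 36*v^2 + 1).
Assemble K = (LN − M²)/(EG − F²) = 60/(10000*u^4 + 7200*u^2*v^2 + 200*u^2 + 1296*v^4 + 72*v^2 + 1). At (u, v) = (-1/2, -3): K = 3/6125.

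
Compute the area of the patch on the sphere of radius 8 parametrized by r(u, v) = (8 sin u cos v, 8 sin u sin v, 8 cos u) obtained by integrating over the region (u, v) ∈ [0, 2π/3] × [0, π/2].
Area = 48*pi

Area = ∫∫ √(EG − F²) du dv with √(EG − F²) = 64*Abs(sin(u)). Integrating over [0, 2π/3] × [0, π/2] gives 48*pi.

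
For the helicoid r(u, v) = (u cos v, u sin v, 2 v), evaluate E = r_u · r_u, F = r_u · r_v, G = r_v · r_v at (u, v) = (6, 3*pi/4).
E = 1;  F = 0;  G = 40

Partials: r_u = (cos(v), sin(v), 0), r_v = (-u*sin(v), u*cos(v), 2). As functions of (u, v):
  E = r_u · r_u = 1,
  F = r_u · r_v = 0,
  G = r_v · r_v = u^2 + 4.
Evaluating at (u, v) = (6, 3*pi/4): E = 1, F = 0, G = 40.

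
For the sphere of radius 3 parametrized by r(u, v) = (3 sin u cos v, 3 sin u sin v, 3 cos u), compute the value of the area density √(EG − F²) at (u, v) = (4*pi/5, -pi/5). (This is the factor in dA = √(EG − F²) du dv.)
√(EG − F²)|_{(4*pi/5, -pi/5)} = 9*sqrt(10 - 2*sqrt(5))/4

E = 9, F = 0, G = 9*sin(u)^2, so EG − F² = 81*sin(u)^2. Taking the positive square root: √(EG − F²) = 9*Abs(sin(u)). At (u, v) = (4*pi/5, -pi/5): 9*sqrt(10 - 2*sqrt(5))/4.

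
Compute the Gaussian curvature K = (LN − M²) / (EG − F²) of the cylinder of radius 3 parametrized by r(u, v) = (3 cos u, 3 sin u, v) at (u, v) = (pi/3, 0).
K = 0

Coefficients of the first fundamental form: E = 9, F = 0, G = 1.
Coefficients of the second fundamental form: L = -3, M = 0, N = 0.
Assemble K = (LN − M²)/(EG − F²) = 0. At (u, v) = (pi/3, 0): K = 0.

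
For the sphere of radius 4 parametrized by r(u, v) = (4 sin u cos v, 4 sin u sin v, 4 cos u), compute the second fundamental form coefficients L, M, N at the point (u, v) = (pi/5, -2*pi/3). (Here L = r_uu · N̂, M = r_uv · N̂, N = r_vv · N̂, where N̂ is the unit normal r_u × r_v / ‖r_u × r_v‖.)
L = -4;  M = 0;  N = -5/2 + sqrt(5)/2

Compute the unit normal N̂(u, v) = (sin(u)^2*cos(v)/Abs(sin(u)), sin(u)^2*sin(v)/Abs(sin(u)), sin(2*u)/(2*Abs(sin(u)))), and the second partials r_uu, r_uv, r_vv. Take dot products:
  L(u, v) = r_uu · N̂ = -4*sin(u)/Abs(sin(u)),
  M(u, v) = r_uv · N̂ = 0,
  N(u, v) = r_vv · N̂ = -4*sin(u)^3/Abs(sin(u)).
Evaluating at (u, v) = (pi/5, -2*pi/3):
  L = -4, M = 0, N = -5/2 + sqrt(5)/2.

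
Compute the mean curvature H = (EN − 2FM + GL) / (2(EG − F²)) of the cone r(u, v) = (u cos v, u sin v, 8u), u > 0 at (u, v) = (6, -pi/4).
H = 2*sqrt(65)/195

With E = 65, F = 0, G = u^2, L = 0, M = 0, N = 8*sqrt(65)*u^2/(65*Abs(u)), assemble
  H = (EN − 2FM + GL) / (2(EG − F²)) = 4*sqrt(65)/(65*Abs(u)).
At (u, v) = (6, -pi/4): H = 2*sqrt(65)/195.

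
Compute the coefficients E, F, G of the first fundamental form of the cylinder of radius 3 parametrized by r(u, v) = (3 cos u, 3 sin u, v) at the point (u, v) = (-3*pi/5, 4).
E = 9;  F = 0;  G = 1

Partials: r_u = (-3*sin(u), 3*cos(u), 0), r_v = (0, 0, 1). As functions of (u, v):
  E = r_u · r_u = 9,
  F = r_u · r_v = 0,
  G = r_v · r_v = 1.
Evaluating at (u, v) = (-3*pi/5, 4): E = 9, F = 0, G = 1.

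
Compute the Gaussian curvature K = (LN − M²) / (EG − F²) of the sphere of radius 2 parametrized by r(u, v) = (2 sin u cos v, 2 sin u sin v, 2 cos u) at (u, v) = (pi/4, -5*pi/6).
K = 1/4

Coefficients of the first fundamental form: E = 4, F = 0, G = 4*sin(u)^2.
Coefficients of the second fundamental form: L = -2*sin(u)/Abs(sin(u)), M = 0, N = -2*sin(u)^3/Abs(sin(u)).
Assemble K = (LN − M²)/(EG − F²) = 1/4. At (u, v) = (pi/4, -5*pi/6): K = 1/4.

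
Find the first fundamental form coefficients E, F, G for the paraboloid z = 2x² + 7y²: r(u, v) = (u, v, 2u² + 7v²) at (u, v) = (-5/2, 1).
E = 101;  F = -140;  G = 197

Partials: r_u = (1, 0, 4*u), r_v = (0, 1, 14*v). As functions of (u, v):
  E = r_u · r_u = 16*u^2 + 1,
  F = r_u · r_v = 56*u*v,
  G = r_v · r_v = 196*v^2 + 1.
Evaluating at (u, v) = (-5/2, 1): E = 101, F = -140, G = 197.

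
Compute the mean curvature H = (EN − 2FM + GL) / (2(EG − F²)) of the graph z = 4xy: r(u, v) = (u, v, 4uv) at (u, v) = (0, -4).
H = 0

With E = 16*v^2 + 1, F = 16*u*v, G = 16*u^2 + 1, L = 0, M = 4/sqrt(16*u^2 + 16*v^2 + 1), N = 0, assemble
  H = (EN − 2FM + GL) / (2(EG − F²)) = -64*u*v/(16*u^2 + 16*v^2 + 1)^(3/2).
At (u, v) = (0, -4): H = 0.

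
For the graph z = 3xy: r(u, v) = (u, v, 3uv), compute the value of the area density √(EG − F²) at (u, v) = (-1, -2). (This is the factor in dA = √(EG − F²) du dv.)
√(EG − F²)|_{(-1, -2)} = sqrt(46)

E = 9*v^2 + 1, F = 9*u*v, G = 9*u^2 + 1, so EG − F² = 9*u^2 + 9*v^2 + 1. Taking the positive square root: √(EG − F²) = sqrt(9*u^2 + 9*v^2 + 1). At (u, v) = (-1, -2): sqrt(46).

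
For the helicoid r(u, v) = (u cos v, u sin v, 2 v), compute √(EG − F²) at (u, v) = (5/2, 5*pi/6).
√(EG − F²)|_{(5/2, 5*pi/6)} = sqrt(41)/2

E = 1, F = 0, G = u^2 + 4; EG − F² = u^2 + 4; √(EG − F²) = sqrt(u^2 + 4). At the given point: sqrt(41)/2.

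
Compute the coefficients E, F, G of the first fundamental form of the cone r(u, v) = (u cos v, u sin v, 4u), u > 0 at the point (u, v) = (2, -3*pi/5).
E = 17;  F = 0;  G = 4

Partials: r_u = (cos(v), sin(v), 4), r_v = (-u*sin(v), u*cos(v), 0). As functions of (u, v):
  E = r_u · r_u = 17,
  F = r_u · r_v = 0,
  G = r_v · r_v = u^2.
Evaluating at (u, v) = (2, -3*pi/5): E = 17, F = 0, G = 4.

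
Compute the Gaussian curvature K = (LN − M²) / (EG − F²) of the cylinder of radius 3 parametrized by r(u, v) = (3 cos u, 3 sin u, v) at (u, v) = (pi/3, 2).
K = 0

Coefficients of the first fundamental form: E = 9, F = 0, G = 1.
Coefficients of the second fundamental form: L = -3, M = 0, N = 0.
Assemble K = (LN − M²)/(EG − F²) = 0. At (u, v) = (pi/3, 2): K = 0.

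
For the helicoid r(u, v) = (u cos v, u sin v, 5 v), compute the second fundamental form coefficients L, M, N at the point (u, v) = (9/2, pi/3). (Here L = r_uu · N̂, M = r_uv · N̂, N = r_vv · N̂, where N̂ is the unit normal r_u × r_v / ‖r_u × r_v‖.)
L = 0;  M = -10*sqrt(181)/181;  N = 0

Compute the unit normal N̂(u, v) = (5*sin(v)/sqrt(u^2 + 25), -5*cos(v)/sqrt(u^2 + 25), u/sqrt(u^2 + 25)), and the second partials r_uu, r_uv, r_vv. Take dot products:
  L(u, v) = r_uu · N̂ = 0,
  M(u, v) = r_uv · N̂ = -5/sqrt(u^2 + 25),
  N(u, v) = r_vv · N̂ = 0.
Evaluating at (u, v) = (9/2, pi/3):
  L = 0, M = -10*sqrt(181)/181, N = 0.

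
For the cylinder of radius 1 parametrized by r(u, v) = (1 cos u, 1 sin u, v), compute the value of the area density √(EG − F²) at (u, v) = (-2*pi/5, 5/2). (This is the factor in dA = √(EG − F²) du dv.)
√(EG − F²)|_{(-2*pi/5, 5/2)} = 1

E = 1, F = 0, G = 1, so EG − F² = 1. Taking the positive square root: √(EG − F²) = 1. At (u, v) = (-2*pi/5, 5/2): 1.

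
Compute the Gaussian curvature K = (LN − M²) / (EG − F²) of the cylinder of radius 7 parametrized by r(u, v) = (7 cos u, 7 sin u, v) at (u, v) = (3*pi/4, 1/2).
K = 0

Coefficients of the first fundamental form: E = 49, F = 0, G = 1.
Coefficients of the second fundamental form: L = -7, M = 0, N = 0.
Assemble K = (LN − M²)/(EG − F²) = 0. At (u, v) = (3*pi/4, 1/2): K = 0.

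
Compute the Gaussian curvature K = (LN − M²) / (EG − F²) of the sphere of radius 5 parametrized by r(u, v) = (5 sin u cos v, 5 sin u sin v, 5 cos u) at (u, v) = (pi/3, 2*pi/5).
K = 1/25

Coefficients of the first fundamental form: E = 25, F = 0, G = 25*sin(u)^2.
Coefficients of the second fundamental form: L = -5*sin(u)/Abs(sin(u)), M = 0, N = -5*sin(u)^3/Abs(sin(u)).
Assemble K = (LN − M²)/(EG − F²) = 1/25. At (u, v) = (pi/3, 2*pi/5): K = 1/25.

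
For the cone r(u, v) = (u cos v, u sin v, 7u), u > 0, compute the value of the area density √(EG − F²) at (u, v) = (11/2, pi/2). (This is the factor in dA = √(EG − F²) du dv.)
√(EG − F²)|_{(11/2, pi/2)} = 55*sqrt(2)/2

E = 50, F = 0, G = u^2, so EG − F² = 50*u^2. Taking the positive square root: √(EG − F²) = 5*sqrt(2)*Abs(u). At (u, v) = (11/2, pi/2): 55*sqrt(2)/2.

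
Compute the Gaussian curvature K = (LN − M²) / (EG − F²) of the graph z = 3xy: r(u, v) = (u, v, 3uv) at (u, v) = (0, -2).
K = -9/1369

Coefficients of the first fundamental form: E = 9*v^2 + 1, F = 9*u*v, G = 9*u^2 + 1.
Coefficients of the second fundamental form: L = 0, M = 3/sqrt(9*u^2 + 9*v^2 + 1), N = 0.
Assemble K = (LN − M²)/(EG − F²) = -9/(81*u^4 + 162*u^2*v^2 + 18*u^2 + 81*v^4 + 18*v^2 + 1). At (u, v) = (0, -2): K = -9/1369.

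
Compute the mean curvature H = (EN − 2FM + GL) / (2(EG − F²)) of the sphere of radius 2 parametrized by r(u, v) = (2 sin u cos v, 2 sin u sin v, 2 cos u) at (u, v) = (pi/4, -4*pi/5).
H = -1/2

With E = 4, F = 0, G = 4*sin(u)^2, L = -2*sin(u)/Abs(sin(u)), M = 0, N = -2*sin(u)^3/Abs(sin(u)), assemble
  H = (EN − 2FM + GL) / (2(EG − F²)) = -sin(u)/(2*Abs(sin(u))).
At (u, v) = (pi/4, -4*pi/5): H = -1/2.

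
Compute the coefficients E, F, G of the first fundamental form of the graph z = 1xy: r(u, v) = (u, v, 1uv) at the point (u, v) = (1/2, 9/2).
E = 85/4;  F = 9/4;  G = 5/4

Partials: r_u = (1, 0, v), r_v = (0, 1, u). As functions of (u, v):
  E = r_u · r_u = v^2 + 1,
  F = r_u · r_v = u*v,
  G = r_v · r_v = u^2 + 1.
Evaluating at (u, v) = (1/2, 9/2): E = 85/4, F = 9/4, G = 5/4.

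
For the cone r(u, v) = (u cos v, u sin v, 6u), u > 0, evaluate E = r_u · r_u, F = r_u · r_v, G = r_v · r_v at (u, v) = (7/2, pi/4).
E = 37;  F = 0;  G = 49/4

Partials: r_u = (cos(v), sin(v), 6), r_v = (-u*sin(v), u*cos(v), 0). As functions of (u, v):
  E = r_u · r_u = 37,
  F = r_u · r_v = 0,
  G = r_v · r_v = u^2.
Evaluating at (u, v) = (7/2, pi/4): E = 37, F = 0, G = 49/4.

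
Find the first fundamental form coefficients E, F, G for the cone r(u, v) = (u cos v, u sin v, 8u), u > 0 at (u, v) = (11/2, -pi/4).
E = 65;  F = 0;  G = 121/4

Partials: r_u = (cos(v), sin(v), 8), r_v = (-u*sin(v), u*cos(v), 0). As functions of (u, v):
  E = r_u · r_u = 65,
  F = r_u · r_v = 0,
  G = r_v · r_v = u^2.
Evaluating at (u, v) = (11/2, -pi/4): E = 65, F = 0, G = 121/4.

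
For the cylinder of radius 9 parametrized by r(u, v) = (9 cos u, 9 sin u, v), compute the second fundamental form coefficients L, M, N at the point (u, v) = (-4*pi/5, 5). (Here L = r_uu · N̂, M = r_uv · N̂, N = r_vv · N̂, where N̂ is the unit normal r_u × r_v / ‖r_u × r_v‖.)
L = -9;  M = 0;  N = 0

Compute the unit normal N̂(u, v) = (cos(u), sin(u), 0), and the second partials r_uu, r_uv, r_vv. Take dot products:
  L(u, v) = r_uu · N̂ = -9,
  M(u, v) = r_uv · N̂ = 0,
  N(u, v) = r_vv · N̂ = 0.
Evaluating at (u, v) = (-4*pi/5, 5):
  L = -9, M = 0, N = 0.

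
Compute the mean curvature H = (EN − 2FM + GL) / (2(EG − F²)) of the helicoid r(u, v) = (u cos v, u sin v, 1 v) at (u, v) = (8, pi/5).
H = 0

With E = 1, F = 0, G = u^2 + 1, L = 0, M = -1/sqrt(u^2 + 1), N = 0, assemble
  H = (EN − 2FM + GL) / (2(EG − F²)) = 0.
At (u, v) = (8, pi/5): H = 0.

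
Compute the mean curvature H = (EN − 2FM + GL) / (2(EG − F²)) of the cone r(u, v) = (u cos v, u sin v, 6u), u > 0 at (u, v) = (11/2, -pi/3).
H = 6*sqrt(37)/407

With E = 37, F = 0, G = u^2, L = 0, M = 0, N = 6*sqrt(37)*u^2/(37*Abs(u)), assemble
  H = (EN − 2FM + GL) / (2(EG − F²)) = 3*sqrt(37)/(37*Abs(u)).
At (u, v) = (11/2, -pi/3): H = 6*sqrt(37)/407.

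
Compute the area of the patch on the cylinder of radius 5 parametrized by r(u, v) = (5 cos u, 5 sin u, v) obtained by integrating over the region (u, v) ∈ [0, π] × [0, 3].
Area = 15*pi

Area = ∫∫ √(EG − F²) du dv with √(EG − F²) = 5. Integrating over [0, π] × [0, 3] gives 15*pi.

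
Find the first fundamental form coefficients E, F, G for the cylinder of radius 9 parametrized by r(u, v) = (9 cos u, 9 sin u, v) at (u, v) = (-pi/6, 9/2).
E = 81;  F = 0;  G = 1

Partials: r_u = (-9*sin(u), 9*cos(u), 0), r_v = (0, 0, 1). As functions of (u, v):
  E = r_u · r_u = 81,
  F = r_u · r_v = 0,
  G = r_v · r_v = 1.
Evaluating at (u, v) = (-pi/6, 9/2): E = 81, F = 0, G = 1.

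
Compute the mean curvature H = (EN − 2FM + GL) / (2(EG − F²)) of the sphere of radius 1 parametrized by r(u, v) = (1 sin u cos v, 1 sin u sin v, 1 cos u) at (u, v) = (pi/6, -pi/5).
H = -1

With E = 1, F = 0, G = sin(u)^2, L = -sin(u)/Abs(sin(u)), M = 0, N = -sin(u)^3/Abs(sin(u)), assemble
  H = (EN − 2FM + GL) / (2(EG − F²)) = -sin(u)/Abs(sin(u)).
At (u, v) = (pi/6, -pi/5): H = -1.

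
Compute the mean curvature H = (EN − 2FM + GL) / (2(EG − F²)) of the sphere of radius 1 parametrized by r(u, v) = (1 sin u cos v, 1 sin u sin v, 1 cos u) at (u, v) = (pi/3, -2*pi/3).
H = -1

With E = 1, F = 0, G = sin(u)^2, L = -sin(u)/Abs(sin(u)), M = 0, N = -sin(u)^3/Abs(sin(u)), assemble
  H = (EN − 2FM + GL) / (2(EG − F²)) = -sin(u)/Abs(sin(u)).
At (u, v) = (pi/3, -2*pi/3): H = -1.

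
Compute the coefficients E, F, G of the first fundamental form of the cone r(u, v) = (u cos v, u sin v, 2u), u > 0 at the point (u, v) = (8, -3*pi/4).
E = 5;  F = 0;  G = 64

Partials: r_u = (cos(v), sin(v), 2), r_v = (-u*sin(v), u*cos(v), 0). As functions of (u, v):
  E = r_u · r_u = 5,
  F = r_u · r_v = 0,
  G = r_v · r_v = u^2.
Evaluating at (u, v) = (8, -3*pi/4): E = 5, F = 0, G = 64.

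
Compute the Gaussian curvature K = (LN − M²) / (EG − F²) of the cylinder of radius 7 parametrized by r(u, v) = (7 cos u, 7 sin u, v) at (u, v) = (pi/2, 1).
K = 0

Coefficients of the first fundamental form: E = 49, F = 0, G = 1.
Coefficients of the second fundamental form: L = -7, M = 0, N = 0.
Assemble K = (LN − M²)/(EG − F²) = 0. At (u, v) = (pi/2, 1): K = 0.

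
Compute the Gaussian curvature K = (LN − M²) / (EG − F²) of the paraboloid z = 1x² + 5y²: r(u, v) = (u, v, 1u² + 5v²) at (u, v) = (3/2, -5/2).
K = 4/80645

Coefficients of the first fundamental form: E = 4*u^2 + 1, F = 20*u*v, G = 100*v^2 + 1.
Coefficients of the second fundamental form: L = 2/sqrt(4*u^2 + 100*v^2 + 1), M = 0, N = 10/sqrt(4*u^2 + 100*v^2 + 1).
Assemble K = (LN − M²)/(EG − F²) = 20/(16*u^4 + 800*u^2*v^2 + 8*u^2 + 10000*v^4 + 200*v^2 + 1). At (u, v) = (3/2, -5/2): K = 4/80645.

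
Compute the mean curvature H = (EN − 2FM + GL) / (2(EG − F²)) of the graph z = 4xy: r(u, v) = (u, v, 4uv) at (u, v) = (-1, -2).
H = -128/729

With E = 16*v^2 + 1, F = 16*u*v, G = 16*u^2 + 1, L = 0, M = 4/sqrt(16*u^2 + 16*v^2 + 1), N = 0, assemble
  H = (EN − 2FM + GL) / (2(EG − F²)) = -64*u*v/(16*u^2 + 16*v^2 + 1)^(3/2).
At (u, v) = (-1, -2): H = -128/729.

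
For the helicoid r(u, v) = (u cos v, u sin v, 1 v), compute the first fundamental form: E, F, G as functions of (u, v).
E = 1;  F = 0;  G = u^2 + 1

Compute partials: r_u = (cos(v), sin(v), 0), r_v = (-u*sin(v), u*cos(v), 1). Then
  E = r_u · r_u = 1,
  F = r_u · r_v = 0,
  G = r_v · r_v = u^2 + 1.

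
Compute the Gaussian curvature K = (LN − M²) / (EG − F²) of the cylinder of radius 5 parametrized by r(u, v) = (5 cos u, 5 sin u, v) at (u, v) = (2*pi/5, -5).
K = 0

Coefficients of the first fundamental form: E = 25, F = 0, G = 1.
Coefficients of the second fundamental form: L = -5, M = 0, N = 0.
Assemble K = (LN − M²)/(EG − F²) = 0. At (u, v) = (2*pi/5, -5): K = 0.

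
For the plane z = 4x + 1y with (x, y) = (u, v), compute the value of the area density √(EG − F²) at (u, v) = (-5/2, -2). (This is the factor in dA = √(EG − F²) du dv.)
√(EG − F²)|_{(-5/2, -2)} = 3*sqrt(2)

E = 17, F = 4, G = 2, so EG − F² = 18. Taking the positive square root: √(EG − F²) = 3*sqrt(2). At (u, v) = (-5/2, -2): 3*sqrt(2).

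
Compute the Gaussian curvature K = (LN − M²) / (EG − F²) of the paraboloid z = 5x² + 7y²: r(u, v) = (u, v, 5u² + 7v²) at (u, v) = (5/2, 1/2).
K = 28/91125

Coefficients of the first fundamental form: E = 100*u^2 + 1, F = 140*u*v, G = 196*v^2 + 1.
Coefficients of the second fundamental form: L = 10/sqrt(100*u^2 + 196*v^2 + 1), M = 0, N = 14/sqrt(100*u^2 + 196*v^2 + 1).
Assemble K = (LN − M²)/(EG − F²) = 140/(10000*u^4 + 39200*u^2*v^2 + 200*u^2 + 38416*v^4 + 392*v^2 + 1). At (u, v) = (5/2, 1/2): K = 28/91125.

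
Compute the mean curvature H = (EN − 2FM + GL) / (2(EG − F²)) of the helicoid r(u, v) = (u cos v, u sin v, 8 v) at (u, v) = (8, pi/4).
H = 0

With E = 1, F = 0, G = u^2 + 64, L = 0, M = -8/sqrt(u^2 + 64), N = 0, assemble
  H = (EN − 2FM + GL) / (2(EG − F²)) = 0.
At (u, v) = (8, pi/4): H = 0.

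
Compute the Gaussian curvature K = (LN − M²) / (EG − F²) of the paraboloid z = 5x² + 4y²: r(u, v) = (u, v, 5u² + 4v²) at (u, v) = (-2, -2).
K = 80/431649

Coefficients of the first fundamental form: E = 100*u^2 + 1, F = 80*u*v, G = 64*v^2 + 1.
Coefficients of the second fundamental form: L = 10/sqrt(100*u^2 + 64*v^2 + 1), M = 0, N = 8/sqrt(100*u^2 + 64*v^2 + 1).
Assemble K = (LN − M²)/(EG − F²) = 80/(10000*u^4 + 12800*u^2*v^2 + 200*u^2 + 4096*v^4 + 128*v^2 + 1). At (u, v) = (-2, -2): K = 80/431649.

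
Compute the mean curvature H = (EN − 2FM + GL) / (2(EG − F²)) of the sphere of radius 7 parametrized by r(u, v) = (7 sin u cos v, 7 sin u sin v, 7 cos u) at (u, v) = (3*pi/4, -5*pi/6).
H = -1/7

With E = 49, F = 0, G = 49*sin(u)^2, L = -7*sin(u)/Abs(sin(u)), M = 0, N = -7*sin(u)^3/Abs(sin(u)), assemble
  H = (EN − 2FM + GL) / (2(EG − F²)) = -sin(u)/(7*Abs(sin(u))).
At (u, v) = (3*pi/4, -5*pi/6): H = -1/7.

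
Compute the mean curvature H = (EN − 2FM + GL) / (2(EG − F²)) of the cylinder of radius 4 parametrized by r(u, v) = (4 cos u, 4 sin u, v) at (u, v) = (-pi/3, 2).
H = -1/8

With E = 16, F = 0, G = 1, L = -4, M = 0, N = 0, assemble
  H = (EN − 2FM + GL) / (2(EG − F²)) = -1/8.
At (u, v) = (-pi/3, 2): H = -1/8.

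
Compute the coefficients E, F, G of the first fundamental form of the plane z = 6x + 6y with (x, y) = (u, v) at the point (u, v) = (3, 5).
E = 37;  F = 36;  G = 37

Partials: r_u = (1, 0, 6), r_v = (0, 1, 6). As functions of (u, v):
  E = r_u · r_u = 37,
  F = r_u · r_v = 36,
  G = r_v · r_v = 37.
Evaluating at (u, v) = (3, 5): E = 37, F = 36, G = 37.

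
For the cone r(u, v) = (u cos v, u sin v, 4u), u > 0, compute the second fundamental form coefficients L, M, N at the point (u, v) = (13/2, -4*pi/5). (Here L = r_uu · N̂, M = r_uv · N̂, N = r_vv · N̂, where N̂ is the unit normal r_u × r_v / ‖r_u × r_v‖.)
L = 0;  M = 0;  N = 26*sqrt(17)/17

Compute the unit normal N̂(u, v) = (-4*sqrt(17)*u*cos(v)/(17*Abs(u)), -4*sqrt(17)*u*sin(v)/(17*Abs(u)), sqrt(17)*u/(17*Abs(u))), and the second partials r_uu, r_uv, r_vv. Take dot products:
  L(u, v) = r_uu · N̂ = 0,
  M(u, v) = r_uv · N̂ = 0,
  N(u, v) = r_vv · N̂ = 4*sqrt(17)*u^2/(17*Abs(u)).
Evaluating at (u, v) = (13/2, -4*pi/5):
  L = 0, M = 0, N = 26*sqrt(17)/17.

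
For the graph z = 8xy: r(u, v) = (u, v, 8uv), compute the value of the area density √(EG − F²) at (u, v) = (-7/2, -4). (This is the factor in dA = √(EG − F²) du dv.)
√(EG − F²)|_{(-7/2, -4)} = 3*sqrt(201)

E = 64*v^2 + 1, F = 64*u*v, G = 64*u^2 + 1, so EG − F² = 64*u^2 + 64*v^2 + 1. Taking the positive square root: √(EG − F²) = sqrt(64*u^2 + 64*v^2 + 1). At (u, v) = (-7/2, -4): 3*sqrt(201).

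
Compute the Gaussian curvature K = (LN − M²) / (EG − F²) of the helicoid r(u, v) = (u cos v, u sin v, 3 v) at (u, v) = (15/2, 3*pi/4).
K = -16/7569

Coefficients of the first fundamental form: E = 1, F = 0, G = u^2 + 9.
Coefficients of the second fundamental form: L = 0, M = -3/sqrt(u^2 + 9), N = 0.
Assemble K = (LN − M²)/(EG − F²) = -9/(u^2 + 9)^2. At (u, v) = (15/2, 3*pi/4): K = -16/7569.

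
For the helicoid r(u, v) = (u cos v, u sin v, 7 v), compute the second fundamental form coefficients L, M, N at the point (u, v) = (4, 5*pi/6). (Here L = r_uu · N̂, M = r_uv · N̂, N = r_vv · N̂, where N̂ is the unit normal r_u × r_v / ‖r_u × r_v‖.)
L = 0;  M = -7*sqrt(65)/65;  N = 0

Compute the unit normal N̂(u, v) = (7*sin(v)/sqrt(u^2 + 49), -7*cos(v)/sqrt(u^2 + 49), u/sqrt(u^2 + 49)), and the second partials r_uu, r_uv, r_vv. Take dot products:
  L(u, v) = r_uu · N̂ = 0,
  M(u, v) = r_uv · N̂ = -7/sqrt(u^2 + 49),
  N(u, v) = r_vv · N̂ = 0.
Evaluating at (u, v) = (4, 5*pi/6):
  L = 0, M = -7*sqrt(65)/65, N = 0.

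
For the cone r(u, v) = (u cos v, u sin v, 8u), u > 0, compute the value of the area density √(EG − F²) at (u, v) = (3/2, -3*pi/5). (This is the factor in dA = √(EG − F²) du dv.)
√(EG − F²)|_{(3/2, -3*pi/5)} = 3*sqrt(65)/2

E = 65, F = 0, G = u^2, so EG − F² = 65*u^2. Taking the positive square root: √(EG − F²) = sqrt(65)*Abs(u). At (u, v) = (3/2, -3*pi/5): 3*sqrt(65)/2.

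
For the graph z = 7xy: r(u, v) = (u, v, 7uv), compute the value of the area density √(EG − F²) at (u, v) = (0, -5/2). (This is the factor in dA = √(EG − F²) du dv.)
√(EG − F²)|_{(0, -5/2)} = sqrt(1229)/2

E = 49*v^2 + 1, F = 49*u*v, G = 49*u^2 + 1, so EG − F² = 49*u^2 + 49*v^2 + 1. Taking the positive square root: √(EG − F²) = sqrt(49*u^2 + 49*v^2 + 1). At (u, v) = (0, -5/2): sqrt(1229)/2.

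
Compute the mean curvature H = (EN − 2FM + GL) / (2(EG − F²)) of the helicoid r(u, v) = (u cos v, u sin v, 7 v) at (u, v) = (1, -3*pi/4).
H = 0

With E = 1, F = 0, G = u^2 + 49, L = 0, M = -7/sqrt(u^2 + 49), N = 0, assemble
  H = (EN − 2FM + GL) / (2(EG − F²)) = 0.
At (u, v) = (1, -3*pi/4): H = 0.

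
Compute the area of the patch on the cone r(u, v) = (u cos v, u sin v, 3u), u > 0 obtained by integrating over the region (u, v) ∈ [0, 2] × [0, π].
Area = 2*sqrt(10)*pi

Area = ∫∫ √(EG − F²) du dv with √(EG − F²) = sqrt(10)*Abs(u). Integrating over [0, 2] × [0, π] gives 2*sqrt(10)*pi.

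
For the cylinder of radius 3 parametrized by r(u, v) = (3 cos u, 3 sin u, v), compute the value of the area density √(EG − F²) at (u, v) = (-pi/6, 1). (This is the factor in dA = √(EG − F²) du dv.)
√(EG − F²)|_{(-pi/6, 1)} = 3

E = 9, F = 0, G = 1, so EG − F² = 9. Taking the positive square root: √(EG − F²) = 3. At (u, v) = (-pi/6, 1): 3.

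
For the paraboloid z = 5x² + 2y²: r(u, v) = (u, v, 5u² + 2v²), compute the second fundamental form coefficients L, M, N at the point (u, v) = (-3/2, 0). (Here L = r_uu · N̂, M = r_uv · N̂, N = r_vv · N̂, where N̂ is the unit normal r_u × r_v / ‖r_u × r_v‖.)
L = 5*sqrt(226)/113;  M = 0;  N = 2*sqrt(226)/113

Compute the unit normal N̂(u, v) = (-10*u/sqrt(100*u^2 + 16*v^2 + 1), -4*v/sqrt(100*u^2 + 16*v^2 + 1), 1/sqrt(100*u^2 + 16*v^2 + 1)), and the second partials r_uu, r_uv, r_vv. Take dot products:
  L(u, v) = r_uu · N̂ = 10/sqrt(100*u^2 + 16*v^2 + 1),
  M(u, v) = r_uv · N̂ = 0,
  N(u, v) = r_vv · N̂ = 4/sqrt(100*u^2 + 16*v^2 + 1).
Evaluating at (u, v) = (-3/2, 0):
  L = 5*sqrt(226)/113, M = 0, N = 2*sqrt(226)/113.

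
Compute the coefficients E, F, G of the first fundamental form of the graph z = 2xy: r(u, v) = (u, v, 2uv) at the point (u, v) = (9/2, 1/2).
E = 2;  F = 9;  G = 82

Partials: r_u = (1, 0, 2*v), r_v = (0, 1, 2*u). As functions of (u, v):
  E = r_u · r_u = 4*v^2 + 1,
  F = r_u · r_v = 4*u*v,
  G = r_v · r_v = 4*u^2 + 1.
Evaluating at (u, v) = (9/2, 1/2): E = 2, F = 9, G = 82.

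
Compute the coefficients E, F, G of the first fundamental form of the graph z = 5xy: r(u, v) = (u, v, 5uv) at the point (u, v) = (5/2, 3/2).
E = 229/4;  F = 375/4;  G = 629/4

Partials: r_u = (1, 0, 5*v), r_v = (0, 1, 5*u). As functions of (u, v):
  E = r_u · r_u = 25*v^2 + 1,
  F = r_u · r_v = 25*u*v,
  G = r_v · r_v = 25*u^2 + 1.
Evaluating at (u, v) = (5/2, 3/2): E = 229/4, F = 375/4, G = 629/4.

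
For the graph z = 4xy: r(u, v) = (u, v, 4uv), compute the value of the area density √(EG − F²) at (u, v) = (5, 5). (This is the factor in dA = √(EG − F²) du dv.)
√(EG − F²)|_{(5, 5)} = 3*sqrt(89)

E = 16*v^2 + 1, F = 16*u*v, G = 16*u^2 + 1, so EG − F² = 16*u^2 + 16*v^2 + 1. Taking the positive square root: √(EG − F²) = sqrt(16*u^2 + 16*v^2 + 1). At (u, v) = (5, 5): 3*sqrt(89).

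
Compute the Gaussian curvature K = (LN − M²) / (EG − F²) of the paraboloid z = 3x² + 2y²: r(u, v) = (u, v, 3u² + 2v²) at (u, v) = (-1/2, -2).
K = 6/1369

Coefficients of the first fundamental form: E = 36*u^2 + 1, F = 24*u*v, G = 16*v^2 + 1.
Coefficients of the second fundamental form: L = 6/sqrt(36*u^2 + 16*v^2 + 1), M = 0, N = 4/sqrt(36*u^2 + 16*v^2 + 1).
Assemble K = (LN − M²)/(EG − F²) = 24/(1296*u^4 + 1152*u^2*v^2 + 72*u^2 + 256*v^4 + 32*v^2 + 1). At (u, v) = (-1/2, -2): K = 6/1369.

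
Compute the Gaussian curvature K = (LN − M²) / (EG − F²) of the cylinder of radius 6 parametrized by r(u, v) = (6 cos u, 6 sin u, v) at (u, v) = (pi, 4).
K = 0

Coefficients of the first fundamental form: E = 36, F = 0, G = 1.
Coefficients of the second fundamental form: L = -6, M = 0, N = 0.
Assemble K = (LN − M²)/(EG − F²) = 0. At (u, v) = (pi, 4): K = 0.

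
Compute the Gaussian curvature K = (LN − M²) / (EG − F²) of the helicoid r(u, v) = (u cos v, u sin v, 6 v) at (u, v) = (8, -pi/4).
K = -9/2500

Coefficients of the first fundamental form: E = 1, F = 0, G = u^2 + 36.
Coefficients of the second fundamental form: L = 0, M = -6/sqrt(u^2 + 36), N = 0.
Assemble K = (LN − M²)/(EG − F²) = -36/(u^2 + 36)^2. At (u, v) = (8, -pi/4): K = -9/2500.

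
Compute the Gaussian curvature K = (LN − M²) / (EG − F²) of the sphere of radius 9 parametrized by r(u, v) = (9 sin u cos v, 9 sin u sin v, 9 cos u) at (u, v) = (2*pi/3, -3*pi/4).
K = 1/81

Coefficients of the first fundamental form: E = 81, F = 0, G = 81*sin(u)^2.
Coefficients of the second fundamental form: L = -9*sin(u)/Abs(sin(u)), M = 0, N = -9*sin(u)^3/Abs(sin(u)).
Assemble K = (LN − M²)/(EG − F²) = 1/81. At (u, v) = (2*pi/3, -3*pi/4): K = 1/81.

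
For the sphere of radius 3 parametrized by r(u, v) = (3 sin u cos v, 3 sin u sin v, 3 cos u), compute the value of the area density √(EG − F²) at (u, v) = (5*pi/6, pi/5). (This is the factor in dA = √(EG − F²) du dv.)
√(EG − F²)|_{(5*pi/6, pi/5)} = 9/2

E = 9, F = 0, G = 9*sin(u)^2, so EG − F² = 81*sin(u)^2. Taking the positive square root: √(EG − F²) = 9*Abs(sin(u)). At (u, v) = (5*pi/6, pi/5): 9/2.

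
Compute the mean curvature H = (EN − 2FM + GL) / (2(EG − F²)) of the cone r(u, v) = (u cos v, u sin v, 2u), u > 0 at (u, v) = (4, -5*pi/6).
H = sqrt(5)/20

With E = 5, F = 0, G = u^2, L = 0, M = 0, N = 2*sqrt(5)*u^2/(5*Abs(u)), assemble
  H = (EN − 2FM + GL) / (2(EG − F²)) = sqrt(5)/(5*Abs(u)).
At (u, v) = (4, -5*pi/6): H = sqrt(5)/20.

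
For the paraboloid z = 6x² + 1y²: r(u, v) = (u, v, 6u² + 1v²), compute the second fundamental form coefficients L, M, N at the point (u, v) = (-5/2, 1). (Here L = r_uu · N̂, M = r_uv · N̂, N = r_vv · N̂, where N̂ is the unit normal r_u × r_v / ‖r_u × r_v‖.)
L = 12*sqrt(905)/905;  M = 0;  N = 2*sqrt(905)/905

Compute the unit normal N̂(u, v) = (-12*u/sqrt(144*u^2 + 4*v^2 + 1), -2*v/sqrt(144*u^2 + 4*v^2 + 1), 1/sqrt(144*u^2 + 4*v^2 + 1)), and the second partials r_uu, r_uv, r_vv. Take dot products:
  L(u, v) = r_uu · N̂ = 12/sqrt(144*u^2 + 4*v^2 + 1),
  M(u, v) = r_uv · N̂ = 0,
  N(u, v) = r_vv · N̂ = 2/sqrt(144*u^2 + 4*v^2 + 1).
Evaluating at (u, v) = (-5/2, 1):
  L = 12*sqrt(905)/905, M = 0, N = 2*sqrt(905)/905.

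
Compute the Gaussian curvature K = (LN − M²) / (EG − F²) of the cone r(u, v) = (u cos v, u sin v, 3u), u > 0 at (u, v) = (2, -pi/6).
K = 0

Coefficients of the first fundamental form: E = 10, F = 0, G = u^2.
Coefficients of the second fundamental form: L = 0, M = 0, N = 3*sqrt(10)*u^2/(10*Abs(u)).
Assemble K = (LN − M²)/(EG − F²) = 0. At (u, v) = (2, -pi/6): K = 0.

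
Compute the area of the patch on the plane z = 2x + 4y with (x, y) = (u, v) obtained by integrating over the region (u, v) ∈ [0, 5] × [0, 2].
Area = 10*sqrt(21)

Area = ∫∫ √(EG − F²) du dv with √(EG − F²) = sqrt(21). Integrating over [0, 5] × [0, 2] gives 10*sqrt(21).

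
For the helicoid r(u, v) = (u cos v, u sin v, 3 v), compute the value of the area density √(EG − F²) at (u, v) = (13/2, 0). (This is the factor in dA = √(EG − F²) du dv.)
√(EG − F²)|_{(13/2, 0)} = sqrt(205)/2

E = 1, F = 0, G = u^2 + 9, so EG − F² = u^2 + 9. Taking the positive square root: √(EG − F²) = sqrt(u^2 + 9). At (u, v) = (13/2, 0): sqrt(205)/2.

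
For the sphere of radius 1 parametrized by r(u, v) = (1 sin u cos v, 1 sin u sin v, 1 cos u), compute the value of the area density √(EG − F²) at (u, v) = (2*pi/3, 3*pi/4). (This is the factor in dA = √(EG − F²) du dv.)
√(EG − F²)|_{(2*pi/3, 3*pi/4)} = sqrt(3)/2

E = 1, F = 0, G = sin(u)^2, so EG − F² = sin(u)^2. Taking the positive square root: √(EG − F²) = Abs(sin(u)). At (u, v) = (2*pi/3, 3*pi/4): sqrt(3)/2.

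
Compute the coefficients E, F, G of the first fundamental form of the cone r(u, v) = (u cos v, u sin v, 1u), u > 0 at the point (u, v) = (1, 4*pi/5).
E = 2;  F = 0;  G = 1

Partials: r_u = (cos(v), sin(v), 1), r_v = (-u*sin(v), u*cos(v), 0). As functions of (u, v):
  E = r_u · r_u = 2,
  F = r_u · r_v = 0,
  G = r_v · r_v = u^2.
Evaluating at (u, v) = (1, 4*pi/5): E = 2, F = 0, G = 1.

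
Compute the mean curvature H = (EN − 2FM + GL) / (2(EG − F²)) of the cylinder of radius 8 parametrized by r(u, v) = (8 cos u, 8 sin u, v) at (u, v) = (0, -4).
H = -1/16

With E = 64, F = 0, G = 1, L = -8, M = 0, N = 0, assemble
  H = (EN − 2FM + GL) / (2(EG − F²)) = -1/16.
At (u, v) = (0, -4): H = -1/16.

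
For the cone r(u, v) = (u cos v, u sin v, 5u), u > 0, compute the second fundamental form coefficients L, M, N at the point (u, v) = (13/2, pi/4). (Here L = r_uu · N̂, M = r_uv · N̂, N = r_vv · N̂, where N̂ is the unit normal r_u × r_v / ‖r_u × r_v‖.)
L = 0;  M = 0;  N = 5*sqrt(26)/4

Compute the unit normal N̂(u, v) = (-5*sqrt(26)*u*cos(v)/(26*Abs(u)), -5*sqrt(26)*u*sin(v)/(26*Abs(u)), sqrt(26)*u/(26*Abs(u))), and the second partials r_uu, r_uv, r_vv. Take dot products:
  L(u, v) = r_uu · N̂ = 0,
  M(u, v) = r_uv · N̂ = 0,
  N(u, v) = r_vv · N̂ = 5*sqrt(26)*u^2/(26*Abs(u)).
Evaluating at (u, v) = (13/2, pi/4):
  L = 0, M = 0, N = 5*sqrt(26)/4.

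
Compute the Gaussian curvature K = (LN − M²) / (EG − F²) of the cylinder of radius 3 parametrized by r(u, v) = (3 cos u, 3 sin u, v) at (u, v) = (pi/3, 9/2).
K = 0

Coefficients of the first fundamental form: E = 9, F = 0, G = 1.
Coefficients of the second fundamental form: L = -3, M = 0, N = 0.
Assemble K = (LN − M²)/(EG − F²) = 0. At (u, v) = (pi/3, 9/2): K = 0.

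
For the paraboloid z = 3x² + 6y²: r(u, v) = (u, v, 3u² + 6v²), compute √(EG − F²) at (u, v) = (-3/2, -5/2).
√(EG − F²)|_{(-3/2, -5/2)} = sqrt(982)

E = 36*u^2 + 1, F = 72*u*v, G = 144*v^2 + 1; EG − F² = 36*u^2 + 144*v^2 + 1; √(EG − F²) = sqrt(36*u^2 + 144*v^2 + 1). At the given point: sqrt(982).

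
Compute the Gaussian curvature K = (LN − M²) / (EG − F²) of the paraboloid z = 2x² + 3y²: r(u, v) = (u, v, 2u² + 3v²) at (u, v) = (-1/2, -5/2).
K = 6/13225

Coefficients of the first fundamental form: E = 16*u^2 + 1, F = 24*u*v, G = 36*v^2 + 1.
Coefficients of the second fundamental form: L = 4/sqrt(16*u^2 + 36*v^2 + 1), M = 0, N = 6/sqrt(16*u^2 + 36*v^2 + 1).
Assemble K = (LN − M²)/(EG − F²) = 24/(256*u^4 + 1152*u^2*v^2 + 32*u^2 + 1296*v^4 + 72*v^2 + 1). At (u, v) = (-1/2, -5/2): K = 6/13225.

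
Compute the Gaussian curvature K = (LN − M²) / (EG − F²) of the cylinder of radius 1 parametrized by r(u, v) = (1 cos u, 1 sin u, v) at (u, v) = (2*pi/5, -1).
K = 0

Coefficients of the first fundamental form: E = 1, F = 0, G = 1.
Coefficients of the second fundamental form: L = -1, M = 0, N = 0.
Assemble K = (LN − M²)/(EG − F²) = 0. At (u, v) = (2*pi/5, -1): K = 0.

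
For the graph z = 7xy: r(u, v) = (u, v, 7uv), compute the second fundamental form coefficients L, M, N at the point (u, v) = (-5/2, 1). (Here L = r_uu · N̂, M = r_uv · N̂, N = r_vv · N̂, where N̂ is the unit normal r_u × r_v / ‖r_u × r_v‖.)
L = 0;  M = 14*sqrt(57)/285;  N = 0

Compute the unit normal N̂(u, v) = (-7*v/sqrt(49*u^2 + 49*v^2 + 1), -7*u/sqrt(49*u^2 + 49*v^2 + 1), 1/sqrt(49*u^2 + 49*v^2 + 1)), and the second partials r_uu, r_uv, r_vv. Take dot products:
  L(u, v) = r_uu · N̂ = 0,
  M(u, v) = r_uv · N̂ = 7/sqrt(49*u^2 + 49*v^2 + 1),
  N(u, v) = r_vv · N̂ = 0.
Evaluating at (u, v) = (-5/2, 1):
  L = 0, M = 14*sqrt(57)/285, N = 0.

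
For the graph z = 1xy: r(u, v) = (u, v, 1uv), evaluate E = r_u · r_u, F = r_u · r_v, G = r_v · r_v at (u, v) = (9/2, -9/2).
E = 85/4;  F = -81/4;  G = 85/4

Partials: r_u = (1, 0, v), r_v = (0, 1, u). As functions of (u, v):
  E = r_u · r_u = v^2 + 1,
  F = r_u · r_v = u*v,
  G = r_v · r_v = u^2 + 1.
Evaluating at (u, v) = (9/2, -9/2): E = 85/4, F = -81/4, G = 85/4.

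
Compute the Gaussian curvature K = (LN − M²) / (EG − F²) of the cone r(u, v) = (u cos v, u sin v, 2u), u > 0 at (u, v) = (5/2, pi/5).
K = 0

Coefficients of the first fundamental form: E = 5, F = 0, G = u^2.
Coefficients of the second fundamental form: L = 0, M = 0, N = 2*sqrt(5)*u^2/(5*Abs(u)).
Assemble K = (LN − M²)/(EG − F²) = 0. At (u, v) = (5/2, pi/5): K = 0.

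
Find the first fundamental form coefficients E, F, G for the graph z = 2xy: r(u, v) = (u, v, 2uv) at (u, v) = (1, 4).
E = 65;  F = 16;  G = 5

Partials: r_u = (1, 0, 2*v), r_v = (0, 1, 2*u). As functions of (u, v):
  E = r_u · r_u = 4*v^2 + 1,
  F = r_u · r_v = 4*u*v,
  G = r_v · r_v = 4*u^2 + 1.
Evaluating at (u, v) = (1, 4): E = 65, F = 16, G = 5.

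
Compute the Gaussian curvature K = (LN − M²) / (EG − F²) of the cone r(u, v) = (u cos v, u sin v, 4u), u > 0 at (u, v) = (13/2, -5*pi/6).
K = 0

Coefficients of the first fundamental form: E = 17, F = 0, G = u^2.
Coefficients of the second fundamental form: L = 0, M = 0, N = 4*sqrt(17)*u^2/(17*Abs(u)).
Assemble K = (LN − M²)/(EG − F²) = 0. At (u, v) = (13/2, -5*pi/6): K = 0.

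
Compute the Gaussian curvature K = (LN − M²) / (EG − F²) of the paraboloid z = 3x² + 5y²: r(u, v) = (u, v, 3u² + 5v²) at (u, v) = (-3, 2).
K = 12/105125

Coefficients of the first fundamental form: E = 36*u^2 + 1, F = 60*u*v, G = 100*v^2 + 1.
Coefficients of the second fundamental form: L = 6/sqrt(36*u^2 + 100*v^2 + 1), M = 0, N = 10/sqrt(36*u^2 + 100*v^2 + 1).
Assemble K = (LN − M²)/(EG − F²) = 60/(1296*u^4 + 7200*u^2*v^2 + 72*u^2 + 10000*v^4 + 200*v^2 + 1). At (u, v) = (-3, 2): K = 12/105125.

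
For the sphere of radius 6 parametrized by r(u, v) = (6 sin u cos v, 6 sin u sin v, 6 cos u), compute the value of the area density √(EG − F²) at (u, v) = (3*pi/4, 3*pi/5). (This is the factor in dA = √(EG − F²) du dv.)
√(EG − F²)|_{(3*pi/4, 3*pi/5)} = 18*sqrt(2)

E = 36, F = 0, G = 36*sin(u)^2, so EG − F² = 1296*sin(u)^2. Taking the positive square root: √(EG − F²) = 36*Abs(sin(u)). At (u, v) = (3*pi/4, 3*pi/5): 18*sqrt(2).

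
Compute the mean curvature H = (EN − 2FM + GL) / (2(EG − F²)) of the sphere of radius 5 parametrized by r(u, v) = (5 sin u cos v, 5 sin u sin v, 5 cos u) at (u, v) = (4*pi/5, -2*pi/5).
H = -1/5

With E = 25, F = 0, G = 25*sin(u)^2, L = -5*sin(u)/Abs(sin(u)), M = 0, N = -5*sin(u)^3/Abs(sin(u)), assemble
  H = (EN − 2FM + GL) / (2(EG − F²)) = -sin(u)/(5*Abs(sin(u))).
At (u, v) = (4*pi/5, -2*pi/5): H = -1/5.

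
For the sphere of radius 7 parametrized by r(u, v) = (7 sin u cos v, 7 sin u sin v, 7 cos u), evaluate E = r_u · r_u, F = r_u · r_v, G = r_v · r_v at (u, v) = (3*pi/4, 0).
E = 49;  F = 0;  G = 49/2

Partials: r_u = (7*cos(u)*cos(v), 7*sin(v)*cos(u), -7*sin(u)), r_v = (-7*sin(u)*sin(v), 7*sin(u)*cos(v), 0). As functions of (u, v):
  E = r_u · r_u = 49,
  F = r_u · r_v = 0,
  G = r_v · r_v = 49*sin(u)^2.
Evaluating at (u, v) = (3*pi/4, 0): E = 49, F = 0, G = 49/2.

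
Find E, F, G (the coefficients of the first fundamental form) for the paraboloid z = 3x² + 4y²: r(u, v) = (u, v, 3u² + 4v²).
E = 36*u^2 + 1;  F = 48*u*v;  G = 64*v^2 + 1

Compute partials: r_u = (1, 0, 6*u), r_v = (0, 1, 8*v). Then
  E = r_u · r_u = 36*u^2 + 1,
  F = r_u · r_v = 48*u*v,
  G = r_v · r_v = 64*v^2 + 1.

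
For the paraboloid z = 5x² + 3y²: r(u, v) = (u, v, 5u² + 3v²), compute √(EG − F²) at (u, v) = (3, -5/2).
√(EG − F²)|_{(3, -5/2)} = sqrt(1126)

E = 100*u^2 + 1, F = 60*u*v, G = 36*v^2 + 1; EG − F² = 100*u^2 + 36*v^2 + 1; √(EG − F²) = sqrt(100*u^2 + 36*v^2 + 1). At the given point: sqrt(1126).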